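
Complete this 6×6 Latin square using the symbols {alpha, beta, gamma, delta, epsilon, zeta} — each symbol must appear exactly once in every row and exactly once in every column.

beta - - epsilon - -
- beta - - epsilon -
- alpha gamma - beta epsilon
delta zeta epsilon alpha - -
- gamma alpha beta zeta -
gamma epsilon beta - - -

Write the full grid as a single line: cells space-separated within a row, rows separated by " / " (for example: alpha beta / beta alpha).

beta delta zeta epsilon alpha gamma / alpha beta delta gamma epsilon zeta / zeta alpha gamma delta beta epsilon / delta zeta epsilon alpha gamma beta / epsilon gamma alpha beta zeta delta / gamma epsilon beta zeta delta alpha

At row 1, column 2: row 1 has {beta,epsilon}; column 2 has {alpha,beta,gamma,epsilon,zeta}; that leaves delta.
At row 1, column 3: row 1 has {beta,delta,epsilon}; column 3 has {alpha,beta,gamma,epsilon}; that leaves zeta.
At row 2, column 3: row 2 has {beta,epsilon}; column 3 has {alpha,beta,gamma,epsilon,zeta}; that leaves delta.
At row 3, column 1: row 3 has {alpha,beta,gamma,epsilon}; column 1 has {beta,gamma,delta}; that leaves zeta.
At row 3, column 4: row 3 has {alpha,beta,gamma,epsilon,zeta}; column 4 has {alpha,beta,epsilon}; that leaves delta.
At row 4, column 5: row 4 has {alpha,delta,epsilon,zeta}; column 5 has {beta,epsilon,zeta}; that leaves gamma.
At row 4, column 6: row 4 has {alpha,gamma,delta,epsilon,zeta}; column 6 has {epsilon}; that leaves beta.
At row 5, column 1: row 5 has {alpha,beta,gamma,zeta}; column 1 has {beta,gamma,delta,zeta}; that leaves epsilon.
At row 5, column 6: row 5 has {alpha,beta,gamma,epsilon,zeta}; column 6 has {beta,epsilon}; that leaves delta.
At row 6, column 4: row 6 has {beta,gamma,epsilon}; column 4 has {alpha,beta,delta,epsilon}; that leaves zeta.
At row 6, column 6: row 6 has {beta,gamma,epsilon,zeta}; column 6 has {beta,delta,epsilon}; that leaves alpha.
At row 1, column 5: row 1 has {beta,delta,epsilon,zeta}; column 5 has {beta,gamma,epsilon,zeta}; that leaves alpha.
At row 1, column 6: row 1 has {alpha,beta,delta,epsilon,zeta}; column 6 has {alpha,beta,delta,epsilon}; that leaves gamma.
At row 2, column 1: row 2 has {beta,delta,epsilon}; column 1 has {beta,gamma,delta,epsilon,zeta}; that leaves alpha.
At row 2, column 4: row 2 has {alpha,beta,delta,epsilon}; column 4 has {alpha,beta,delta,epsilon,zeta}; that leaves gamma.
At row 2, column 6: row 2 has {alpha,beta,gamma,delta,epsilon}; column 6 has {alpha,beta,gamma,delta,epsilon}; that leaves zeta.
At row 6, column 5: row 6 has {alpha,beta,gamma,epsilon,zeta}; column 5 has {alpha,beta,gamma,epsilon,zeta}; that leaves delta.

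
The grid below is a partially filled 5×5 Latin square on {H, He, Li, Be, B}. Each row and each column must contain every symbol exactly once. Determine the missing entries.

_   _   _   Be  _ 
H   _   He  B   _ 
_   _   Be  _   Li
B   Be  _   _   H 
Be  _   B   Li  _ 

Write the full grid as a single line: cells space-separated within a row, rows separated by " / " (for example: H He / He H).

(r2,c2) = Li
(r2,c5) = Be
(r3,c1) = He
(r3,c4) = H
(r4,c3) = Li
(r4,c4) = He
(r5,c5) = He
(r1,c1) = Li
(r1,c3) = H
(r1,c5) = B
(r3,c2) = B
(r5,c2) = H
(r1,c2) = He

Li He H Be B / H Li He B Be / He B Be H Li / B Be Li He H / Be H B Li He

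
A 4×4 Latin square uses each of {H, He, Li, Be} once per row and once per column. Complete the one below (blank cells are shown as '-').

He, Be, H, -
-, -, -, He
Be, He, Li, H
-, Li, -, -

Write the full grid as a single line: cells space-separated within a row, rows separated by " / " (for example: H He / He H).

He Be H Li / Li H Be He / Be He Li H / H Li He Be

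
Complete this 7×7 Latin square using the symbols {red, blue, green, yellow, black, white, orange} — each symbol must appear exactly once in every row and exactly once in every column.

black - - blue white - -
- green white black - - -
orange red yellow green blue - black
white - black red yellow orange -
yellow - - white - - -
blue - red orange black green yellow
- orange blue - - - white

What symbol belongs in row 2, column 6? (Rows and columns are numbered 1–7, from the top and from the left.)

yellow

Cell (r1,c2): row 1 has {blue,black,white}; column 2 has {red,green,orange} → yellow.
Cell (r1,c6): row 1 has {blue,yellow,black,white}; column 6 has {green,orange} → red.
Cell (r2,c1): row 2 has {green,black,white}; column 1 has {blue,yellow,black,white,orange} → red.
Cell (r2,c5): row 2 has {red,green,black,white}; column 5 has {blue,yellow,black,white} → orange.
Cell (r2,c7): row 2 has {red,green,black,white,orange}; column 7 has {yellow,black,white} → blue.
Cell (r3,c6): row 3 has {red,blue,green,yellow,black,orange}; column 6 has {red,green,orange} → white.
Cell (r4,c2): row 4 has {red,yellow,black,white,orange}; column 2 has {red,green,yellow,orange} → blue.
Cell (r4,c7): row 4 has {red,blue,yellow,black,white,orange}; column 7 has {blue,yellow,black,white} → green.
Cell (r5,c2): row 5 has {yellow,white}; column 2 has {red,blue,green,yellow,orange} → black.
Cell (r5,c6): row 5 has {yellow,black,white}; column 6 has {red,green,white,orange} → blue.
Cell (r6,c2): row 6 has {red,blue,green,yellow,black,orange}; column 2 has {red,blue,green,yellow,black,orange} → white.
Cell (r7,c1): row 7 has {blue,white,orange}; column 1 has {red,blue,yellow,black,white,orange} → green.
Cell (r7,c4): row 7 has {blue,green,white,orange}; column 4 has {red,blue,green,black,white,orange} → yellow.
Cell (r7,c5): row 7 has {blue,green,yellow,white,orange}; column 5 has {blue,yellow,black,white,orange} → red.
Cell (r7,c6): row 7 has {red,blue,green,yellow,white,orange}; column 6 has {red,blue,green,white,orange} → black.
Cell (r1,c7): row 1 has {red,blue,yellow,black,white}; column 7 has {blue,green,yellow,black,white} → orange.
Cell (r2,c6): row 2 has {red,blue,green,black,white,orange}; column 6 has {red,blue,green,black,white,orange} → yellow.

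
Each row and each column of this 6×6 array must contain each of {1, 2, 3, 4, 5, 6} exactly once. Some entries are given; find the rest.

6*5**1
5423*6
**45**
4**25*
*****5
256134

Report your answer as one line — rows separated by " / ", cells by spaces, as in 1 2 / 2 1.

(r1,c4) = 4
(r1,c5) = 2
(r2,c5) = 1
(r3,c5) = 6
(r4,c6) = 3
(r5,c4) = 6
(r5,c5) = 4
(r1,c2) = 3
(r3,c6) = 2
(r4,c3) = 1
(r5,c3) = 3
(r3,c2) = 1
(r4,c2) = 6
(r5,c1) = 1
(r5,c2) = 2
(r3,c1) = 3

6 3 5 4 2 1 / 5 4 2 3 1 6 / 3 1 4 5 6 2 / 4 6 1 2 5 3 / 1 2 3 6 4 5 / 2 5 6 1 3 4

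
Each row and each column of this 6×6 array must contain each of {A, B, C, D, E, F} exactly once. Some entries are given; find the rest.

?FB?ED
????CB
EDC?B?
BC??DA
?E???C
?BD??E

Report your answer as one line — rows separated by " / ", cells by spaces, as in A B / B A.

A F B C E D / F A E D C B / E D C A B F / B C F E D A / D E A B F C / C B D F A E

row 2 has {B,C}; column 2 has {B,C,D,E,F} — only A is left for (r2,c2).
row 3 has {B,C,D,E}; column 6 has {A,B,C,D,E} — only F is left for (r3,c6).
row 3 has {B,C,D,E,F}; column 4 is empty so far — only A is left for (r3,c4).
row 1 has {B,D,E,F}; column 4 has {A} — only C is left for (r1,c4).
row 6 has {B,D,E}; column 4 has {A,C} — only F is left for (r6,c4).
row 6 has {B,D,E,F}; column 5 has {B,C,D,E} — only A is left for (r6,c5).
row 1 has {B,C,D,E,F}; column 1 has {B,E} — only A is left for (r1,c1).
row 4 has {A,B,C,D}; column 4 has {A,C,F} — only E is left for (r4,c4).
row 5 has {C,E}; column 5 has {A,B,C,D,E} — only F is left for (r5,c5).
row 6 has {A,B,D,E,F}; column 1 has {A,B,E} — only C is left for (r6,c1).
row 2 has {A,B,C}; column 4 has {A,C,E,F} — only D is left for (r2,c4).
row 4 has {A,B,C,D,E}; column 3 has {B,C,D} — only F is left for (r4,c3).
row 5 has {C,E,F}; column 1 has {A,B,C,E} — only D is left for (r5,c1).
row 5 has {C,D,E,F}; column 3 has {B,C,D,F} — only A is left for (r5,c3).
row 5 has {A,C,D,E,F}; column 4 has {A,C,D,E,F} — only B is left for (r5,c4).
row 2 has {A,B,C,D}; column 1 has {A,B,C,D,E} — only F is left for (r2,c1).
row 2 has {A,B,C,D,F}; column 3 has {A,B,C,D,F} — only E is left for (r2,c3).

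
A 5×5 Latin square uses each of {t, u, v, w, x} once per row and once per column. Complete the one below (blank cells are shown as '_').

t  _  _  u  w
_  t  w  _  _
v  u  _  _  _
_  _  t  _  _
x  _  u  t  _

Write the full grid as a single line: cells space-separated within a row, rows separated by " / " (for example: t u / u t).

t x v u w / u t w v x / v u x w t / w v t x u / x w u t v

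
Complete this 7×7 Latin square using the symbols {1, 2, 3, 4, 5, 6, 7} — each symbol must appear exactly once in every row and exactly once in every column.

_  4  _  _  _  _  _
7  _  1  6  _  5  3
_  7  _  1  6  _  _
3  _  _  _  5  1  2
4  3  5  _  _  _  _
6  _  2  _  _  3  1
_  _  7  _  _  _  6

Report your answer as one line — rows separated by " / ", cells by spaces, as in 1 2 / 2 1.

1 4 6 3 2 7 5 / 7 2 1 6 4 5 3 / 5 7 3 1 6 2 4 / 3 6 4 7 5 1 2 / 4 3 5 2 1 6 7 / 6 5 2 4 7 3 1 / 2 1 7 5 3 4 6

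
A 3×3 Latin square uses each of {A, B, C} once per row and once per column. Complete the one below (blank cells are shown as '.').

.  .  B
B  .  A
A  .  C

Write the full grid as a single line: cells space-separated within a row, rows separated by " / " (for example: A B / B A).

C A B / B C A / A B C

(r1,c1): row 1 has {B}; column 1 has {A,B}, so it must be C.
(r1,c2): row 1 has {B,C}; column 2 is empty so far, so it must be A.
(r2,c2): row 2 has {A,B}; column 2 has {A}, so it must be C.
(r3,c2): row 3 has {A,C}; column 2 has {A,C}, so it must be B.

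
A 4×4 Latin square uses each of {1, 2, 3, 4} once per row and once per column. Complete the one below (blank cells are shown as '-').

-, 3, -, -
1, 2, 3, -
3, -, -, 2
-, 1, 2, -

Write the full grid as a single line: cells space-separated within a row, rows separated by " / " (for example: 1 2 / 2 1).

2 3 4 1 / 1 2 3 4 / 3 4 1 2 / 4 1 2 3

(r2,c4) = 4
(r3,c2) = 4
(r3,c3) = 1
(r4,c1) = 4
(r4,c4) = 3
(r1,c1) = 2
(r1,c3) = 4
(r1,c4) = 1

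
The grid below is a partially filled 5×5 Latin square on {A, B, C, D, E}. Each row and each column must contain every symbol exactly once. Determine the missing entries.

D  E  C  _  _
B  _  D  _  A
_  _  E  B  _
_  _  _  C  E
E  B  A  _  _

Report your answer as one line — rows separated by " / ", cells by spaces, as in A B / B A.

row 1 has {C,D,E}; column 4 has {B,C} — only A is left for (r1,c4).
row 1 has {A,C,D,E}; column 5 has {A,E} — only B is left for (r1,c5).
row 2 has {A,B,D}; column 2 has {B,E} — only C is left for (r2,c2).
row 2 has {A,B,C,D}; column 4 has {A,B,C} — only E is left for (r2,c4).
row 4 has {C,E}; column 1 has {B,D,E} — only A is left for (r4,c1).
row 4 has {A,C,E}; column 2 has {B,C,E} — only D is left for (r4,c2).
row 4 has {A,C,D,E}; column 3 has {A,C,D,E} — only B is left for (r4,c3).
row 5 has {A,B,E}; column 4 has {A,B,C,E} — only D is left for (r5,c4).
row 5 has {A,B,D,E}; column 5 has {A,B,E} — only C is left for (r5,c5).
row 3 has {B,E}; column 1 has {A,B,D,E} — only C is left for (r3,c1).
row 3 has {B,C,E}; column 2 has {B,C,D,E} — only A is left for (r3,c2).
row 3 has {A,B,C,E}; column 5 has {A,B,C,E} — only D is left for (r3,c5).

D E C A B / B C D E A / C A E B D / A D B C E / E B A D C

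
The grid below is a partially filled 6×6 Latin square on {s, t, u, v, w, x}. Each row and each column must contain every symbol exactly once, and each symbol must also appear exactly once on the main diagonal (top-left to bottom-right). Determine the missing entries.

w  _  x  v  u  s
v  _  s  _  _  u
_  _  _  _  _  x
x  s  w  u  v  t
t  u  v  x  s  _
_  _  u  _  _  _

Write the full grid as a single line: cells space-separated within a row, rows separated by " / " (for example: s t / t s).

(r1,c2) = t
(r2,c2) = x
(r3,c3) = t
(r3,c5) = w
(r5,c6) = w
(r6,c1) = s
(r6,c6) = v
(r2,c5) = t
(r3,c1) = u
(r3,c2) = v
(r3,c4) = s
(r6,c2) = w
(r6,c4) = t
(r6,c5) = x
(r2,c4) = w

w t x v u s / v x s w t u / u v t s w x / x s w u v t / t u v x s w / s w u t x v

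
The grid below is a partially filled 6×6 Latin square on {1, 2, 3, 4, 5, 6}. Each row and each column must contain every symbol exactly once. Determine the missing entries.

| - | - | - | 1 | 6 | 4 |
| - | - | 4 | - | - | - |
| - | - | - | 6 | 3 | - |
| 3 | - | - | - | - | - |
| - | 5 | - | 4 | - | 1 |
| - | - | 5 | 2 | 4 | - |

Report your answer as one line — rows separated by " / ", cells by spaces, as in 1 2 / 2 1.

5 3 2 1 6 4 / 2 1 4 3 5 6 / 4 2 1 6 3 5 / 3 4 6 5 1 2 / 6 5 3 4 2 1 / 1 6 5 2 4 3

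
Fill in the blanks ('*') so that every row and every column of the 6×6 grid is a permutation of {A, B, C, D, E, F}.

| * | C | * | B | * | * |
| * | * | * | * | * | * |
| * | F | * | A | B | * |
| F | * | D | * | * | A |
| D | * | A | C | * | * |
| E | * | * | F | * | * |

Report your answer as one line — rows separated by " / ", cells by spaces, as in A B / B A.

A C F B D E / B A C D E F / C F E A B D / F B D E C A / D E A C F B / E D B F A C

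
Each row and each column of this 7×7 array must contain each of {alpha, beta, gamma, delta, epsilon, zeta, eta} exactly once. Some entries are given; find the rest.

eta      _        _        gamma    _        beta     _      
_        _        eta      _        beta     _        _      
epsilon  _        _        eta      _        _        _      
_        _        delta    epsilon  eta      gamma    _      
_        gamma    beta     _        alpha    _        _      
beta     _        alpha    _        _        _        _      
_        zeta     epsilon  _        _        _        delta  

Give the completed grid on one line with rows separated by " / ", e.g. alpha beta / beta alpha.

row 1 has {beta,gamma,eta}; column 3 has {alpha,beta,delta,epsilon,eta} — only zeta is left for (r1,c3).
row 3 has {epsilon,eta}; column 3 has {alpha,beta,delta,epsilon,zeta,eta} — only gamma is left for (r3,c3).
row 7 has {delta,epsilon,zeta}; column 5 has {alpha,beta,eta} — only gamma is left for (r7,c5).
row 7 has {gamma,delta,epsilon,zeta}; column 1 has {beta,epsilon,eta} — only alpha is left for (r7,c1).
row 7 has {alpha,gamma,delta,epsilon,zeta}; column 4 has {gamma,epsilon,eta} — only beta is left for (r7,c4).
row 7 has {alpha,beta,gamma,delta,epsilon,zeta}; column 6 has {beta,gamma} — only eta is left for (r7,c6).
row 4 has {gamma,delta,epsilon,eta}; column 1 has {alpha,beta,epsilon,eta} — only zeta is left for (r4,c1).
row 5 has {alpha,beta,gamma}; column 1 has {alpha,beta,epsilon,zeta,eta} — only delta is left for (r5,c1).
row 5 has {alpha,beta,gamma,delta}; column 4 has {beta,gamma,epsilon,eta} — only zeta is left for (r5,c4).
row 5 has {alpha,beta,gamma,delta,zeta}; column 6 has {beta,gamma,eta} — only epsilon is left for (r5,c6).
row 5 has {alpha,beta,gamma,delta,epsilon,zeta}; column 7 has {delta} — only eta is left for (r5,c7).
row 6 has {alpha,beta}; column 4 has {beta,gamma,epsilon,zeta,eta} — only delta is left for (r6,c4).
row 6 has {alpha,beta,delta}; column 6 has {beta,gamma,epsilon,eta} — only zeta is left for (r6,c6).
row 2 has {beta,eta}; column 1 has {alpha,beta,delta,epsilon,zeta,eta} — only gamma is left for (r2,c1).
row 2 has {beta,gamma,eta}; column 4 has {beta,gamma,delta,epsilon,zeta,eta} — only alpha is left for (r2,c4).
row 2 has {alpha,beta,gamma,eta}; column 6 has {beta,gamma,epsilon,zeta,eta} — only delta is left for (r2,c6).
row 3 has {gamma,epsilon,eta}; column 6 has {beta,gamma,delta,epsilon,zeta,eta} — only alpha is left for (r3,c6).
row 6 has {alpha,beta,delta,zeta}; column 5 has {alpha,beta,gamma,eta} — only epsilon is left for (r6,c5).
row 6 has {alpha,beta,delta,epsilon,zeta}; column 7 has {delta,eta} — only gamma is left for (r6,c7).
row 1 has {beta,gamma,zeta,eta}; column 5 has {alpha,beta,gamma,epsilon,eta} — only delta is left for (r1,c5).
row 2 has {alpha,beta,gamma,delta,eta}; column 2 has {gamma,zeta} — only epsilon is left for (r2,c2).
row 2 has {alpha,beta,gamma,delta,epsilon,eta}; column 7 has {gamma,delta,eta} — only zeta is left for (r2,c7).
row 3 has {alpha,gamma,epsilon,eta}; column 5 has {alpha,beta,gamma,delta,epsilon,eta} — only zeta is left for (r3,c5).
row 3 has {alpha,gamma,epsilon,zeta,eta}; column 7 has {gamma,delta,zeta,eta} — only beta is left for (r3,c7).
row 4 has {gamma,delta,epsilon,zeta,eta}; column 7 has {beta,gamma,delta,zeta,eta} — only alpha is left for (r4,c7).
row 6 has {alpha,beta,gamma,delta,epsilon,zeta}; column 2 has {gamma,epsilon,zeta} — only eta is left for (r6,c2).
row 1 has {beta,gamma,delta,zeta,eta}; column 2 has {gamma,epsilon,zeta,eta} — only alpha is left for (r1,c2).
row 1 has {alpha,beta,gamma,delta,zeta,eta}; column 7 has {alpha,beta,gamma,delta,zeta,eta} — only epsilon is left for (r1,c7).
row 3 has {alpha,beta,gamma,epsilon,zeta,eta}; column 2 has {alpha,gamma,epsilon,zeta,eta} — only delta is left for (r3,c2).
row 4 has {alpha,gamma,delta,epsilon,zeta,eta}; column 2 has {alpha,gamma,delta,epsilon,zeta,eta} — only beta is left for (r4,c2).

eta alpha zeta gamma delta beta epsilon / gamma epsilon eta alpha beta delta zeta / epsilon delta gamma eta zeta alpha beta / zeta beta delta epsilon eta gamma alpha / delta gamma beta zeta alpha epsilon eta / beta eta alpha delta epsilon zeta gamma / alpha zeta epsilon beta gamma eta delta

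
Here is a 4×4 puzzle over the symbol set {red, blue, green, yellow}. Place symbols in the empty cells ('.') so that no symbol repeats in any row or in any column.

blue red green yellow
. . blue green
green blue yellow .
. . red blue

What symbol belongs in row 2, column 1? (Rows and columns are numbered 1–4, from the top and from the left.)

red

(r2,c2) = yellow
(r3,c4) = red
(r4,c1) = yellow
(r4,c2) = green
(r2,c1) = red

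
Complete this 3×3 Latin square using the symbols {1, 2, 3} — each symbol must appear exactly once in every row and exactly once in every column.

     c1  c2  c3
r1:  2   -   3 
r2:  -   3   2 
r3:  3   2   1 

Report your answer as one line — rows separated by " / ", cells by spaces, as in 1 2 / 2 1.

2 1 3 / 1 3 2 / 3 2 1

At row 1, column 2: row 1 has {2,3}; column 2 has {2,3}; that leaves 1.
At row 2, column 1: row 2 has {2,3}; column 1 has {2,3}; that leaves 1.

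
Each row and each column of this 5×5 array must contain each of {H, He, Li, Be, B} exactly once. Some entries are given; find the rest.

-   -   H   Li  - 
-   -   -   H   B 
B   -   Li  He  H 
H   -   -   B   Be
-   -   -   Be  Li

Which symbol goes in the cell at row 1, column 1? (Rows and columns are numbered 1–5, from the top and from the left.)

(r1,c5): row 1 has {H,Li}; column 5 has {H,Li,Be,B}, so it must be He.
(r3,c2): row 3 has {H,He,Li,B}; column 2 is empty so far, so it must be Be.
(r4,c3): row 4 has {H,Be,B}; column 3 has {H,Li}, so it must be He.
(r5,c1): row 5 has {Li,Be}; column 1 has {H,B}, so it must be He.
(r5,c3): row 5 has {He,Li,Be}; column 3 has {H,He,Li}, so it must be B.
(r1,c1): row 1 has {H,He,Li}; column 1 has {H,He,B}, so it must be Be.

Be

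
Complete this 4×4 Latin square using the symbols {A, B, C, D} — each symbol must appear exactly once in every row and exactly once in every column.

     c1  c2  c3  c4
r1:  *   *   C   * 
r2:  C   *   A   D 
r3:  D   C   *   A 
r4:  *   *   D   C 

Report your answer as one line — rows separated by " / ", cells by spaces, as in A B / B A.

(r1,c4): row 1 has {C}; column 4 has {A,C,D}, so it must be B.
(r2,c2): row 2 has {A,C,D}; column 2 has {C}, so it must be B.
(r3,c3): row 3 has {A,C,D}; column 3 has {A,C,D}, so it must be B.
(r4,c2): row 4 has {C,D}; column 2 has {B,C}, so it must be A.
(r1,c1): row 1 has {B,C}; column 1 has {C,D}, so it must be A.
(r1,c2): row 1 has {A,B,C}; column 2 has {A,B,C}, so it must be D.
(r4,c1): row 4 has {A,C,D}; column 1 has {A,C,D}, so it must be B.

A D C B / C B A D / D C B A / B A D C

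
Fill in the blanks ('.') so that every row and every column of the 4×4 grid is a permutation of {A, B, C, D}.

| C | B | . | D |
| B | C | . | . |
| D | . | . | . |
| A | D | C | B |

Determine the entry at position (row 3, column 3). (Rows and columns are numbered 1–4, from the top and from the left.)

B

row 1 has {B,C,D}; column 3 has {C} — only A is left for (r1,c3).
row 2 has {B,C}; column 3 has {A,C} — only D is left for (r2,c3).
row 2 has {B,C,D}; column 4 has {B,D} — only A is left for (r2,c4).
row 3 has {D}; column 2 has {B,C,D} — only A is left for (r3,c2).
row 3 has {A,D}; column 3 has {A,C,D} — only B is left for (r3,c3).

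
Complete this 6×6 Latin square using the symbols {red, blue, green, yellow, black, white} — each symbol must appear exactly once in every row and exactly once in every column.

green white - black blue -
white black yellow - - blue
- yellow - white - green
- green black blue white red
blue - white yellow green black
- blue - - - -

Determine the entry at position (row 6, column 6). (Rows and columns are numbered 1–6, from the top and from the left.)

white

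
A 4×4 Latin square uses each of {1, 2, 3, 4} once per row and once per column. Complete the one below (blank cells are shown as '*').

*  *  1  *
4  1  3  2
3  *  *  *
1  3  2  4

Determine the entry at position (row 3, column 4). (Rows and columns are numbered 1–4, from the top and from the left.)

1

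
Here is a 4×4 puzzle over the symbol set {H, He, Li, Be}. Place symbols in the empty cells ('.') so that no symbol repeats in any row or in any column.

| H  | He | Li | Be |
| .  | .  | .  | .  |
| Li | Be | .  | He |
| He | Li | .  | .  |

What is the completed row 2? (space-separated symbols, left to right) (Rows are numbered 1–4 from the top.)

Be H He Li

row 2 is empty so far; column 1 has {H,He,Li} — only Be is left for (r2,c1).
row 2 has {Be}; column 2 has {He,Li,Be} — only H is left for (r2,c2).
row 2 has {H,Be}; column 3 has {Li} — only He is left for (r2,c3).
row 2 has {H,He,Be}; column 4 has {He,Be} — only Li is left for (r2,c4).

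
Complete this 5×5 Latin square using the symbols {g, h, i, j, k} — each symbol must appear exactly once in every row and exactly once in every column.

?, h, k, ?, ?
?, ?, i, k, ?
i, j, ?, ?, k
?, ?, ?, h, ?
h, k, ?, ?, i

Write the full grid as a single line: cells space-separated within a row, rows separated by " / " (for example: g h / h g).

(r2,c2) = g
(r3,c4) = g
(r4,c2) = i
(r5,c4) = j
(r1,c4) = i
(r2,c1) = j
(r2,c5) = h
(r3,c3) = h
(r5,c3) = g
(r1,c1) = g
(r1,c5) = j
(r4,c1) = k
(r4,c3) = j
(r4,c5) = g

g h k i j / j g i k h / i j h g k / k i j h g / h k g j i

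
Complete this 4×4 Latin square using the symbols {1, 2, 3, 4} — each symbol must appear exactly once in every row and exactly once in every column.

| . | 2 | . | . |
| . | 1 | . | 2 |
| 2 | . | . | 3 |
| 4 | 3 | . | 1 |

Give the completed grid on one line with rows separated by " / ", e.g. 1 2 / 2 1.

(r1,c4): row 1 has {2}; column 4 has {1,2,3}, so it must be 4.
(r2,c1): row 2 has {1,2}; column 1 has {2,4}, so it must be 3.
(r2,c3): row 2 has {1,2,3}; column 3 is empty so far, so it must be 4.
(r3,c2): row 3 has {2,3}; column 2 has {1,2,3}, so it must be 4.
(r3,c3): row 3 has {2,3,4}; column 3 has {4}, so it must be 1.
(r4,c3): row 4 has {1,3,4}; column 3 has {1,4}, so it must be 2.
(r1,c1): row 1 has {2,4}; column 1 has {2,3,4}, so it must be 1.
(r1,c3): row 1 has {1,2,4}; column 3 has {1,2,4}, so it must be 3.

1 2 3 4 / 3 1 4 2 / 2 4 1 3 / 4 3 2 1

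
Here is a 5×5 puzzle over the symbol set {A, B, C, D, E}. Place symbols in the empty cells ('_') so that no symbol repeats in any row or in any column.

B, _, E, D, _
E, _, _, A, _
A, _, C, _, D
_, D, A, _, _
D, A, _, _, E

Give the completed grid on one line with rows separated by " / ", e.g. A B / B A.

B C E D A / E B D A C / A E C B D / C D A E B / D A B C E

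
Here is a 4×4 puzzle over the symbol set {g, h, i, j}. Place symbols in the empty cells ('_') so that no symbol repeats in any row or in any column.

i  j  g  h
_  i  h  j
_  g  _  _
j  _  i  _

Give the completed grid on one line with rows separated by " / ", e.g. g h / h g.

i j g h / g i h j / h g j i / j h i g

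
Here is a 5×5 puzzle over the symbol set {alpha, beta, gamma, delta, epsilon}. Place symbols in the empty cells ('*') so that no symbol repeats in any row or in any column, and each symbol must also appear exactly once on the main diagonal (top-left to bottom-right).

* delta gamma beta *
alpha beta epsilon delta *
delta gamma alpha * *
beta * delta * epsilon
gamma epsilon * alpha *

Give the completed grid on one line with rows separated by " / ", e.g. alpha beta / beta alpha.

(r1,c1) = epsilon
(r1,c5) = alpha
(r2,c5) = gamma
(r3,c4) = epsilon
(r3,c5) = beta
(r4,c2) = alpha
(r4,c4) = gamma
(r5,c3) = beta
(r5,c5) = delta

epsilon delta gamma beta alpha / alpha beta epsilon delta gamma / delta gamma alpha epsilon beta / beta alpha delta gamma epsilon / gamma epsilon beta alpha delta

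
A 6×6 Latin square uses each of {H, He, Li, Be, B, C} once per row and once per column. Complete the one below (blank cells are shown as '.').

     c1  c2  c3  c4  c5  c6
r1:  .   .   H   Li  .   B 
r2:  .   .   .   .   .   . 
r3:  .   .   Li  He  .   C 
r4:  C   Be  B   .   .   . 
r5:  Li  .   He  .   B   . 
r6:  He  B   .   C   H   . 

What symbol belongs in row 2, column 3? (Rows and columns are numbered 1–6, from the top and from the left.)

C

(r1,c1) = Be
(r3,c2) = H
(r3,c5) = Be
(r4,c4) = H
(r5,c2) = C
(r5,c4) = Be
(r5,c6) = H
(r6,c3) = Be
(r6,c6) = Li
(r1,c2) = He
(r1,c5) = C
(r2,c2) = Li
(r2,c3) = C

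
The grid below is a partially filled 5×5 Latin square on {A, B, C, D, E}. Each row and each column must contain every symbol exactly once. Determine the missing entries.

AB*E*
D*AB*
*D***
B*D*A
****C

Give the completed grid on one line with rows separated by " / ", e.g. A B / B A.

A B C E D / D C A B E / C D E A B / B E D C A / E A B D C

row 1 has {A,B,E}; column 3 has {A,D} — only C is left for (r1,c3).
row 1 has {A,B,C,E}; column 5 has {A,C} — only D is left for (r1,c5).
row 2 has {A,B,D}; column 5 has {A,C,D} — only E is left for (r2,c5).
row 3 has {D}; column 5 has {A,C,D,E} — only B is left for (r3,c5).
row 4 has {A,B,D}; column 4 has {B,E} — only C is left for (r4,c4).
row 5 has {C}; column 1 has {A,B,D} — only E is left for (r5,c1).
row 5 has {C,E}; column 2 has {B,D} — only A is left for (r5,c2).
row 5 has {A,C,E}; column 3 has {A,C,D} — only B is left for (r5,c3).
row 5 has {A,B,C,E}; column 4 has {B,C,E} — only D is left for (r5,c4).
row 2 has {A,B,D,E}; column 2 has {A,B,D} — only C is left for (r2,c2).
row 3 has {B,D}; column 1 has {A,B,D,E} — only C is left for (r3,c1).
row 3 has {B,C,D}; column 3 has {A,B,C,D} — only E is left for (r3,c3).
row 3 has {B,C,D,E}; column 4 has {B,C,D,E} — only A is left for (r3,c4).
row 4 has {A,B,C,D}; column 2 has {A,B,C,D} — only E is left for (r4,c2).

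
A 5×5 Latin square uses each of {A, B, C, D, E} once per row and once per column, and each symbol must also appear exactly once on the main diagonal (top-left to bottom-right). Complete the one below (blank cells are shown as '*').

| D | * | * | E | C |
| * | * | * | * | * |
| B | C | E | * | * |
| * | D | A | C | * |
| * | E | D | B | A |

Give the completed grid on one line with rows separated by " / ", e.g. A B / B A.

D A B E C / A B C D E / B C E A D / E D A C B / C E D B A

(r1,c3) = B
(r2,c2) = B
(r2,c3) = C
(r3,c5) = D
(r4,c1) = E
(r4,c5) = B
(r5,c1) = C
(r1,c2) = A
(r2,c1) = A
(r2,c4) = D
(r2,c5) = E
(r3,c4) = A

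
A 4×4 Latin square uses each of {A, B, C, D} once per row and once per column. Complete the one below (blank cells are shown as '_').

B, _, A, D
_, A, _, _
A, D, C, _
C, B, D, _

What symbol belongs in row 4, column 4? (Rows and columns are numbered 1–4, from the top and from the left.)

A

(r1,c2): row 1 has {A,B,D}; column 2 has {A,B,D}, so it must be C.
(r2,c1): row 2 has {A}; column 1 has {A,B,C}, so it must be D.
(r2,c3): row 2 has {A,D}; column 3 has {A,C,D}, so it must be B.
(r2,c4): row 2 has {A,B,D}; column 4 has {D}, so it must be C.
(r3,c4): row 3 has {A,C,D}; column 4 has {C,D}, so it must be B.
(r4,c4): row 4 has {B,C,D}; column 4 has {B,C,D}, so it must be A.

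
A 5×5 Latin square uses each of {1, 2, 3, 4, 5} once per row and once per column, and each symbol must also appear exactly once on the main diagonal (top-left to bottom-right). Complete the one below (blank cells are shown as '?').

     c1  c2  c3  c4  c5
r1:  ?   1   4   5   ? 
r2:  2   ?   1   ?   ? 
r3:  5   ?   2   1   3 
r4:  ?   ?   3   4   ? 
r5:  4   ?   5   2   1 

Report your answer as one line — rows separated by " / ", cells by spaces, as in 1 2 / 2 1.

3 1 4 5 2 / 2 5 1 3 4 / 5 4 2 1 3 / 1 2 3 4 5 / 4 3 5 2 1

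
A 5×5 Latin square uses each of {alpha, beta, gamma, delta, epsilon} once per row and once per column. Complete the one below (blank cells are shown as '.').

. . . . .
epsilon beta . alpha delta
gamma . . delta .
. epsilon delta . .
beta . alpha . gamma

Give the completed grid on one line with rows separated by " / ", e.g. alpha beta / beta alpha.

delta gamma epsilon beta alpha / epsilon beta gamma alpha delta / gamma alpha beta delta epsilon / alpha epsilon delta gamma beta / beta delta alpha epsilon gamma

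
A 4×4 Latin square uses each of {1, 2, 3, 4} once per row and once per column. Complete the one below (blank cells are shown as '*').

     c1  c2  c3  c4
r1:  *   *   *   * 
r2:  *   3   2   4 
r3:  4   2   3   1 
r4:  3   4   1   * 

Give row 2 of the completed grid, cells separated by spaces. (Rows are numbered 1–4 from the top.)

1 3 2 4

(r1,c2) = 1
(r1,c3) = 4
(r2,c1) = 1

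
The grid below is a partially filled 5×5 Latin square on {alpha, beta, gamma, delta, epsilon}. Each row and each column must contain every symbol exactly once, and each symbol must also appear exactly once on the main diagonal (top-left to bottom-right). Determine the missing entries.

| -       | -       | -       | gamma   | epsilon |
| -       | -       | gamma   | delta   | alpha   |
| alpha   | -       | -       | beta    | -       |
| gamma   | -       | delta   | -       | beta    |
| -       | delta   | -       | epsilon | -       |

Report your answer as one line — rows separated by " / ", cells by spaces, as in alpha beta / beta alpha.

(r3,c3) = epsilon
(r4,c4) = alpha
(r5,c1) = beta
(r5,c3) = alpha
(r5,c5) = gamma
(r1,c1) = delta
(r1,c3) = beta
(r2,c1) = epsilon
(r2,c2) = beta
(r3,c2) = gamma
(r3,c5) = delta
(r4,c2) = epsilon
(r1,c2) = alpha

delta alpha beta gamma epsilon / epsilon beta gamma delta alpha / alpha gamma epsilon beta delta / gamma epsilon delta alpha beta / beta delta alpha epsilon gamma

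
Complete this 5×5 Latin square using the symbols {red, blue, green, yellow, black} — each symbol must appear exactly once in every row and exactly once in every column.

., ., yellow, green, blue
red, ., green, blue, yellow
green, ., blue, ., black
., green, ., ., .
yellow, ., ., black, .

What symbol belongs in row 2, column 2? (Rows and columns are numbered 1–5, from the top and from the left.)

(r1,c1) = black
(r1,c2) = red
(r2,c2) = black

black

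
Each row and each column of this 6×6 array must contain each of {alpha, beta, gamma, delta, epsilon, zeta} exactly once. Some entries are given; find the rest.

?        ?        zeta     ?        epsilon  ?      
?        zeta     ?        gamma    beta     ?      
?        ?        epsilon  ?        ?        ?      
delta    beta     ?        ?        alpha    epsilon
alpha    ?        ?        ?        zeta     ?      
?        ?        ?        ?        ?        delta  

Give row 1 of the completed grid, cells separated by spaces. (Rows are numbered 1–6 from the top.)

gamma alpha zeta delta epsilon beta

row 2 has {beta,gamma,zeta}; column 1 has {alpha,delta} — only epsilon is left for (r2,c1).
row 2 has {beta,gamma,epsilon,zeta}; column 6 has {delta,epsilon} — only alpha is left for (r2,c6).
row 4 has {alpha,beta,delta,epsilon}; column 3 has {epsilon,zeta} — only gamma is left for (r4,c3).
row 4 has {alpha,beta,gamma,delta,epsilon}; column 4 has {gamma} — only zeta is left for (r4,c4).
row 6 has {delta}; column 5 has {alpha,beta,epsilon,zeta} — only gamma is left for (r6,c5).
row 2 has {alpha,beta,gamma,epsilon,zeta}; column 3 has {gamma,epsilon,zeta} — only delta is left for (r2,c3).
row 3 has {epsilon}; column 5 has {alpha,beta,gamma,epsilon,zeta} — only delta is left for (r3,c5).
row 5 has {alpha,zeta}; column 3 has {gamma,delta,epsilon,zeta} — only beta is left for (r5,c3).
row 5 has {alpha,beta,zeta}; column 6 has {alpha,delta,epsilon} — only gamma is left for (r5,c6).
row 6 has {gamma,delta}; column 3 has {beta,gamma,delta,epsilon,zeta} — only alpha is left for (r6,c3).
row 1 has {epsilon,zeta}; column 6 has {alpha,gamma,delta,epsilon} — only beta is left for (r1,c6).
row 3 has {delta,epsilon}; column 6 has {alpha,beta,gamma,delta,epsilon} — only zeta is left for (r3,c6).
row 6 has {alpha,gamma,delta}; column 2 has {beta,zeta} — only epsilon is left for (r6,c2).
row 6 has {alpha,gamma,delta,epsilon}; column 4 has {gamma,zeta} — only beta is left for (r6,c4).
row 1 has {beta,epsilon,zeta}; column 1 has {alpha,delta,epsilon} — only gamma is left for (r1,c1).
row 3 has {delta,epsilon,zeta}; column 1 has {alpha,gamma,delta,epsilon} — only beta is left for (r3,c1).
row 3 has {beta,delta,epsilon,zeta}; column 4 has {beta,gamma,zeta} — only alpha is left for (r3,c4).
row 5 has {alpha,beta,gamma,zeta}; column 2 has {beta,epsilon,zeta} — only delta is left for (r5,c2).
row 5 has {alpha,beta,gamma,delta,zeta}; column 4 has {alpha,beta,gamma,zeta} — only epsilon is left for (r5,c4).
row 6 has {alpha,beta,gamma,delta,epsilon}; column 1 has {alpha,beta,gamma,delta,epsilon} — only zeta is left for (r6,c1).
row 1 has {beta,gamma,epsilon,zeta}; column 2 has {beta,delta,epsilon,zeta} — only alpha is left for (r1,c2).
row 1 has {alpha,beta,gamma,epsilon,zeta}; column 4 has {alpha,beta,gamma,epsilon,zeta} — only delta is left for (r1,c4).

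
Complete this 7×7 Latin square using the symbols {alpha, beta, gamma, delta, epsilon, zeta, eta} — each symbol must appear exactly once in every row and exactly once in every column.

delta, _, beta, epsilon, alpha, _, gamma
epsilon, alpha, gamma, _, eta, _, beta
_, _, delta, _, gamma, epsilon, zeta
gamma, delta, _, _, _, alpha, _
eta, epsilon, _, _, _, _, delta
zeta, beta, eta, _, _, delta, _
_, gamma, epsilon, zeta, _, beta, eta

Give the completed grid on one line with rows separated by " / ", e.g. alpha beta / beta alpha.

delta zeta beta epsilon alpha eta gamma / epsilon alpha gamma delta eta zeta beta / beta eta delta alpha gamma epsilon zeta / gamma delta zeta eta beta alpha epsilon / eta epsilon alpha beta zeta gamma delta / zeta beta eta gamma epsilon delta alpha / alpha gamma epsilon zeta delta beta eta

(r2,c4): row 2 has {alpha,beta,gamma,epsilon,eta}; column 4 has {epsilon,zeta}, so it must be delta.
(r2,c6): row 2 has {alpha,beta,gamma,delta,epsilon,eta}; column 6 has {alpha,beta,delta,epsilon}, so it must be zeta.
(r3,c2): row 3 has {gamma,delta,epsilon,zeta}; column 2 has {alpha,beta,gamma,delta,epsilon}, so it must be eta.
(r4,c3): row 4 has {alpha,gamma,delta}; column 3 has {beta,gamma,delta,epsilon,eta}, so it must be zeta.
(r4,c7): row 4 has {alpha,gamma,delta,zeta}; column 7 has {beta,gamma,delta,zeta,eta}, so it must be epsilon.
(r5,c3): row 5 has {delta,epsilon,eta}; column 3 has {beta,gamma,delta,epsilon,zeta,eta}, so it must be alpha.
(r5,c6): row 5 has {alpha,delta,epsilon,eta}; column 6 has {alpha,beta,delta,epsilon,zeta}, so it must be gamma.
(r6,c5): row 6 has {beta,delta,zeta,eta}; column 5 has {alpha,gamma,eta}, so it must be epsilon.
(r6,c7): row 6 has {beta,delta,epsilon,zeta,eta}; column 7 has {beta,gamma,delta,epsilon,zeta,eta}, so it must be alpha.
(r7,c1): row 7 has {beta,gamma,epsilon,zeta,eta}; column 1 has {gamma,delta,epsilon,zeta,eta}, so it must be alpha.
(r7,c5): row 7 has {alpha,beta,gamma,epsilon,zeta,eta}; column 5 has {alpha,gamma,epsilon,eta}, so it must be delta.
(r1,c2): row 1 has {alpha,beta,gamma,delta,epsilon}; column 2 has {alpha,beta,gamma,delta,epsilon,eta}, so it must be zeta.
(r1,c6): row 1 has {alpha,beta,gamma,delta,epsilon,zeta}; column 6 has {alpha,beta,gamma,delta,epsilon,zeta}, so it must be eta.
(r3,c1): row 3 has {gamma,delta,epsilon,zeta,eta}; column 1 has {alpha,gamma,delta,epsilon,zeta,eta}, so it must be beta.
(r3,c4): row 3 has {beta,gamma,delta,epsilon,zeta,eta}; column 4 has {delta,epsilon,zeta}, so it must be alpha.
(r4,c5): row 4 has {alpha,gamma,delta,epsilon,zeta}; column 5 has {alpha,gamma,delta,epsilon,eta}, so it must be beta.
(r5,c4): row 5 has {alpha,gamma,delta,epsilon,eta}; column 4 has {alpha,delta,epsilon,zeta}, so it must be beta.
(r5,c5): row 5 has {alpha,beta,gamma,delta,epsilon,eta}; column 5 has {alpha,beta,gamma,delta,epsilon,eta}, so it must be zeta.
(r6,c4): row 6 has {alpha,beta,delta,epsilon,zeta,eta}; column 4 has {alpha,beta,delta,epsilon,zeta}, so it must be gamma.
(r4,c4): row 4 has {alpha,beta,gamma,delta,epsilon,zeta}; column 4 has {alpha,beta,gamma,delta,epsilon,zeta}, so it must be eta.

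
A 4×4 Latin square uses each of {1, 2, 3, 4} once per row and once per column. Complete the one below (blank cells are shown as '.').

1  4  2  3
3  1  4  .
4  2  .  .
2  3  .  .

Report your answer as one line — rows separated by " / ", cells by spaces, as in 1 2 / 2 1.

1 4 2 3 / 3 1 4 2 / 4 2 3 1 / 2 3 1 4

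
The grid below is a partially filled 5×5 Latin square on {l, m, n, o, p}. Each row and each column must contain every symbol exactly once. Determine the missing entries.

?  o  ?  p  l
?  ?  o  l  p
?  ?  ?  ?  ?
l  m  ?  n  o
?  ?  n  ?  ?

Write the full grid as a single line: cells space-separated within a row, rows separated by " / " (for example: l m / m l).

(r1,c3): row 1 has {l,o,p}; column 3 has {n,o}, so it must be m.
(r2,c2): row 2 has {l,o,p}; column 2 has {m,o}, so it must be n.
(r4,c3): row 4 has {l,m,n,o}; column 3 has {m,n,o}, so it must be p.
(r5,c5): row 5 has {n}; column 5 has {l,o,p}, so it must be m.
(r1,c1): row 1 has {l,m,o,p}; column 1 has {l}, so it must be n.
(r2,c1): row 2 has {l,n,o,p}; column 1 has {l,n}, so it must be m.
(r3,c3): row 3 is empty so far; column 3 has {m,n,o,p}, so it must be l.
(r3,c5): row 3 has {l}; column 5 has {l,m,o,p}, so it must be n.
(r5,c4): row 5 has {m,n}; column 4 has {l,n,p}, so it must be o.
(r3,c2): row 3 has {l,n}; column 2 has {m,n,o}, so it must be p.
(r3,c4): row 3 has {l,n,p}; column 4 has {l,n,o,p}, so it must be m.
(r5,c1): row 5 has {m,n,o}; column 1 has {l,m,n}, so it must be p.
(r5,c2): row 5 has {m,n,o,p}; column 2 has {m,n,o,p}, so it must be l.
(r3,c1): row 3 has {l,m,n,p}; column 1 has {l,m,n,p}, so it must be o.

n o m p l / m n o l p / o p l m n / l m p n o / p l n o m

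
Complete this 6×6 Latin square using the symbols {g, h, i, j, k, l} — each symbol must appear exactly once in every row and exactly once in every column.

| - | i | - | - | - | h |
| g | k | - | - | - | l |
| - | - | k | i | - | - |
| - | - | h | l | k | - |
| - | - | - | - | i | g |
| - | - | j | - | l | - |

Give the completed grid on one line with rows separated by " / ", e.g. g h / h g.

Cell (r2,c3): row 2 has {g,k,l}; column 3 has {h,j,k} → i.
Cell (r3,c6): row 3 has {i,k}; column 6 has {g,h,l} → j.
Cell (r4,c6): row 4 has {h,k,l}; column 6 has {g,h,j,l} → i.
Cell (r5,c3): row 5 has {g,i}; column 3 has {h,i,j,k} → l.
Cell (r6,c6): row 6 has {j,l}; column 6 has {g,h,i,j,l} → k.
Cell (r1,c3): row 1 has {h,i}; column 3 has {h,i,j,k,l} → g.
Cell (r1,c5): row 1 has {g,h,i}; column 5 has {i,k,l} → j.
Cell (r2,c5): row 2 has {g,i,k,l}; column 5 has {i,j,k,l} → h.
Cell (r3,c5): row 3 has {i,j,k}; column 5 has {h,i,j,k,l} → g.
Cell (r4,c1): row 4 has {h,i,k,l}; column 1 has {g} → j.
Cell (r4,c2): row 4 has {h,i,j,k,l}; column 2 has {i,k} → g.
Cell (r6,c2): row 6 has {j,k,l}; column 2 has {g,i,k} → h.
Cell (r6,c4): row 6 has {h,j,k,l}; column 4 has {i,l} → g.
Cell (r1,c4): row 1 has {g,h,i,j}; column 4 has {g,i,l} → k.
Cell (r2,c4): row 2 has {g,h,i,k,l}; column 4 has {g,i,k,l} → j.
Cell (r3,c2): row 3 has {g,i,j,k}; column 2 has {g,h,i,k} → l.
Cell (r5,c2): row 5 has {g,i,l}; column 2 has {g,h,i,k,l} → j.
Cell (r5,c4): row 5 has {g,i,j,l}; column 4 has {g,i,j,k,l} → h.
Cell (r6,c1): row 6 has {g,h,j,k,l}; column 1 has {g,j} → i.
Cell (r1,c1): row 1 has {g,h,i,j,k}; column 1 has {g,i,j} → l.
Cell (r3,c1): row 3 has {g,i,j,k,l}; column 1 has {g,i,j,l} → h.
Cell (r5,c1): row 5 has {g,h,i,j,l}; column 1 has {g,h,i,j,l} → k.

l i g k j h / g k i j h l / h l k i g j / j g h l k i / k j l h i g / i h j g l k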